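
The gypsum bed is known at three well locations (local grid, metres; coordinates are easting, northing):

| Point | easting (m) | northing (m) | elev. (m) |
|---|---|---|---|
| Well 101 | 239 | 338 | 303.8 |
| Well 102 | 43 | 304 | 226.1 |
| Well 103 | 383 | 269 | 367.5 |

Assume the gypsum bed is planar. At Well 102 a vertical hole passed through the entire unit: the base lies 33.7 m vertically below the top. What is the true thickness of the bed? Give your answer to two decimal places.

Two edge vectors: Well 101→Well 102 = (-196, -34, -77.7), Well 101→Well 103 = (144, -69, 63.7).
Normal n = (Well 101→Well 102) × (Well 101→Well 103) = (-7527.1, 1296.4, 18420).
So ∂z/∂easting = −n_x/n_z = 0.40864 and ∂z/∂northing = −n_y/n_z = −0.07038.
|∇z| = √(a²+b²) = 0.41465, so dip δ = arctan(0.41465) = 22.52°.
True thickness = vertical thickness × cos δ = 33.7 × cos 22.52° = 31.13 m.

31.13 m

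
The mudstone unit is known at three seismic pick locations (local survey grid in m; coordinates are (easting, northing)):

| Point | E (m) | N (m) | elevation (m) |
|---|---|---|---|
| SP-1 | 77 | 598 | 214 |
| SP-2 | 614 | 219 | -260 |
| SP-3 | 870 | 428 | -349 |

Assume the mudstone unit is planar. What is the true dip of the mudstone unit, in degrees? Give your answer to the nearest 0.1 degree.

Let the plane be z = a·E + b·N + c.
SP-2−SP-1: 537a − 379b = −474;  SP-3−SP-1: 793a − 170b = −563.
Solving gives a = −0.63461, b = 0.35149.
Gradient magnitude |∇z| = √(a² + b²) = √(0.40273 + 0.12354) = 0.72545.
True dip = arctan(0.72545) = 36.0°, dipping toward ESE (azimuth ≈ 119°).

36.0°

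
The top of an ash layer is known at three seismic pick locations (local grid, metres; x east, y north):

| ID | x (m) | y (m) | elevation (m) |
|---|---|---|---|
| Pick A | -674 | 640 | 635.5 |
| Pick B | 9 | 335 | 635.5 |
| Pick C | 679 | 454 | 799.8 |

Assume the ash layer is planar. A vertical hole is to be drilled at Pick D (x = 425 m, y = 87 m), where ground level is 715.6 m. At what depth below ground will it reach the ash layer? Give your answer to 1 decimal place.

104.5 m

Let the plane be z = a·x + b·y + c.
Pick B−Pick A: 683a − 305b = 0;  Pick C−Pick A: 1353a − 186b = 164.3.
Solving gives a = 0.17544, b = 0.39288.
Then c = 635.5 − a·-674 − b·640 = 502.31.
At (425, 87): z_contact = 74.56 + 34.18 + 502.31 = 611.05 m.
Depth below ground = 715.6 − 611.05 = 104.5 m.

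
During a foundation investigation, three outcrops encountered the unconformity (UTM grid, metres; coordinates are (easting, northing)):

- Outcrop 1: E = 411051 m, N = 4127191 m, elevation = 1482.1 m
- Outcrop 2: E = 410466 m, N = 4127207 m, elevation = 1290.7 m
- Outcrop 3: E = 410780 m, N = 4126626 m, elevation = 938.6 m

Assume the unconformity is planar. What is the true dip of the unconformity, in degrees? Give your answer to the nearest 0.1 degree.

41.0°

Let the plane be z = a·E + b·N + c.
Outcrop 2−Outcrop 1: −585a + 16b = −191.4;  Outcrop 3−Outcrop 1: −271a − 565b = −543.5.
Solving gives a = 0.34891, b = 0.79459.
Gradient magnitude |∇z| = √(a² + b²) = √(0.12174 + 0.63138) = 0.86782.
True dip = arctan(0.86782) = 41.0°, dipping toward SSW (azimuth ≈ 204°).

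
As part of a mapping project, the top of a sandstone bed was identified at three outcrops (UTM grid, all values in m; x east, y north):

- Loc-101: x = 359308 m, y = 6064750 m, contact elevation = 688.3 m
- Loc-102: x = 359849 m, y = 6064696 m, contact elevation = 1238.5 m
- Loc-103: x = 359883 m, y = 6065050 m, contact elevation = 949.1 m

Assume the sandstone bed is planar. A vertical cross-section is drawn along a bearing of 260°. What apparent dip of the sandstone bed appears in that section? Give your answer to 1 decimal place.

37.1°

Two edge vectors: Loc-101→Loc-102 = (541, -54, 550.2), Loc-101→Loc-103 = (575, 300, 260.8).
Normal n = (Loc-101→Loc-102) × (Loc-101→Loc-103) = (-179143.2, 175272.2, 193350).
So ∂z/∂x = −n_x/n_z = 0.92652 and ∂z/∂y = −n_y/n_z = −0.90650.
Unit vector along 260° is (sin 260°, cos 260°) = (-0.9848, -0.1736).
Slope in that direction = a·(-0.9848) + b·(-0.1736) = −0.75503.
Apparent dip = arctan|0.75503| = 37.1° (true dip is 52.4°, so apparent ≤ true as expected).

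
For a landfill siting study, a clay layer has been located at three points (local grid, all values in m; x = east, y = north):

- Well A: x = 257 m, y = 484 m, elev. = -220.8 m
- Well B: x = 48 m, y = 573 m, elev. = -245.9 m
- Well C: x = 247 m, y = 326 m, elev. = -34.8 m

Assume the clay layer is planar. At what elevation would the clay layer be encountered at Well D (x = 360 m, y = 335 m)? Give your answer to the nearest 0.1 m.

-87.1 m

Let the plane be z = a·x + b·y + c.
Well B−Well A: −209a + 89b = −25.1;  Well C−Well A: −10a − 158b = 186.
Solving gives a = −0.37120, b = −1.15372.
Then c = -220.8 − a·257 − b·484 = 433.00.
At (360, 335): z = −133.6 − 386.5 + 433.00 = -87.1 m.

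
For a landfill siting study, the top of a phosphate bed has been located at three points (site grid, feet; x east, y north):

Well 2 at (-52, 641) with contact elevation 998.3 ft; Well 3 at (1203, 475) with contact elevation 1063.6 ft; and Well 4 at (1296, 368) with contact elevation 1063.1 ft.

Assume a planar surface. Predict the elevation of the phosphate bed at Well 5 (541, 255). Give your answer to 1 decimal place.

1011.8 ft

Two edge vectors: Well 2→Well 3 = (1255, -166, 65.3), Well 2→Well 4 = (1348, -273, 64.8).
Normal n = (Well 2→Well 3) × (Well 2→Well 4) = (7070.1, 6700.4, -118847).
So ∂z/∂x = −n_x/n_z = 0.059489 and ∂z/∂y = −n_y/n_z = 0.056378.
Intercept c from Well 2: 998.3 + 3.09 − 36.14 = 965.25.
At (541, 255): z = 32.2 + 14.4 + 965.25 = 1011.8 ft.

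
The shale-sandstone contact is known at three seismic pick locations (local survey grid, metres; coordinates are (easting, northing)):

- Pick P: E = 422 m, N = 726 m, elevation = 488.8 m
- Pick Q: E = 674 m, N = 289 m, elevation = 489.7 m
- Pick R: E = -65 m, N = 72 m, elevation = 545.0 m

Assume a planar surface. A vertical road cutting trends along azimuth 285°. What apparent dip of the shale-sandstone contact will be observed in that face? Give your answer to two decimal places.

2.94°

Let the plane be z = a·E + b·N + c.
Pick Q−Pick P: 252a − 437b = 0.9;  Pick R−Pick P: −487a − 654b = 56.2.
Solving gives a = −0.06348, b = −0.03866.
Unit vector along 285° is (sin 285°, cos 285°) = (-0.9659, 0.2588).
Slope in that direction = a·(-0.9659) + b·(0.2588) = 0.05131.
Apparent dip = arctan|0.05131| = 2.94° (true dip is 4.3°, so apparent ≤ true as expected).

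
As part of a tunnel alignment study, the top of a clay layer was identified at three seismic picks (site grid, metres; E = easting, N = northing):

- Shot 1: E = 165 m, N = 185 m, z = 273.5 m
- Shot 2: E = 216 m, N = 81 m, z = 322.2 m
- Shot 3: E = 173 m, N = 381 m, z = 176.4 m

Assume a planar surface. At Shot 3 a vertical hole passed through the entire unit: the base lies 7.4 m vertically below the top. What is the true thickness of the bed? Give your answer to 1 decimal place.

6.6 m

Two edge vectors: Shot 1→Shot 2 = (51, -104, 48.7), Shot 1→Shot 3 = (8, 196, -97.1).
Normal n = (Shot 1→Shot 2) × (Shot 1→Shot 3) = (553.2, 5341.7, 10828).
So ∂z/∂E = −n_x/n_z = −0.05109 and ∂z/∂N = −n_y/n_z = −0.49332.
|∇z| = √(a²+b²) = 0.49596, so dip δ = arctan(0.49596) = 26.38°.
True thickness = vertical thickness × cos δ = 7.4 × cos 26.38° = 6.6 m.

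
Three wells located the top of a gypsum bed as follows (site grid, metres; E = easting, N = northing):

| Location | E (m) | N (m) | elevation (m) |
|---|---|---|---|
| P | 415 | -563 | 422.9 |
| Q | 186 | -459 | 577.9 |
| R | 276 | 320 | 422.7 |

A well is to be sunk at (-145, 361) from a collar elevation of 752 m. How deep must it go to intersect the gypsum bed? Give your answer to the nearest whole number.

Two edge vectors: P→Q = (-229, 104, 155), P→R = (-139, 883, -0.2).
Normal n = (P→Q) × (P→R) = (-136885.8, -21590.8, -187751).
So ∂z/∂E = −n_x/n_z = −0.72908 and ∂z/∂N = −n_y/n_z = −0.11500.
Intercept c from P: 422.9 + 302.57 − 64.74 = 660.73.
At (-145, 361): z_contact = 105.7 − 41.5 + 660.73 = 724.9 m.
Depth below ground = 752 − 724.9 = 27 m.

27 m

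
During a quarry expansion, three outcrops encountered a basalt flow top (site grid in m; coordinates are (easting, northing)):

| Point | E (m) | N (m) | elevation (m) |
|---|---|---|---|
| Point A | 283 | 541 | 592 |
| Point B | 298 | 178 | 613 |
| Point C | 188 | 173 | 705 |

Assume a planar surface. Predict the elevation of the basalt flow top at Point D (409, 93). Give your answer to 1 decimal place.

Let the plane be z = a·E + b·N + c.
Point B−Point A: 15a − 363b = 21;  Point C−Point A: −95a − 368b = 113.
Solving gives a = −0.83217, b = −0.09224.
Then c = 592 − a·283 − b·541 = 877.41.
At (409, 93): z = −340.4 − 8.6 + 877.41 = 528.5 m.

528.5 m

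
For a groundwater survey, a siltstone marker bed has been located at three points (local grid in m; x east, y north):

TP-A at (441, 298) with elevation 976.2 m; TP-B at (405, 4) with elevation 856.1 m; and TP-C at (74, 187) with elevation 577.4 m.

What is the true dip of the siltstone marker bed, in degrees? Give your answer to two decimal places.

46.13°

Two edge vectors: TP-A→TP-B = (-36, -294, -120.1), TP-A→TP-C = (-367, -111, -398.8).
Normal n = (TP-A→TP-B) × (TP-A→TP-C) = (103916.1, 29719.9, -103902).
So ∂z/∂x = −n_x/n_z = 1.00014 and ∂z/∂y = −n_y/n_z = 0.28604.
Gradient magnitude |∇z| = √(a² + b²) = √(1.00027 + 0.08182) = 1.04024.
True dip = arctan(1.04024) = 46.13°, dipping toward WSW (azimuth ≈ 254°).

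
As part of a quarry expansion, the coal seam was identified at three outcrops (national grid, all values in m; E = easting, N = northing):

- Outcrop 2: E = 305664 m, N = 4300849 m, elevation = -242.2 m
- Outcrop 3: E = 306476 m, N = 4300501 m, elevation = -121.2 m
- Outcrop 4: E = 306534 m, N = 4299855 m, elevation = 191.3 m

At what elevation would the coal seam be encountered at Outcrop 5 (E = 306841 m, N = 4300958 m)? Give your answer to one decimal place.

Let the plane be z = a·E + b·N + c.
Outcrop 3−Outcrop 2: 812a − 348b = 121;  Outcrop 4−Outcrop 2: 870a − 994b = 433.5.
Solving gives a = −0.060638264, b = −0.489190432.
Then c = -242.2 − a·305664 − b·4300849 = 2122226.92.
At (306841, 4300958): z = −18606.3 − 2103987.5 + 2122226.92 = -366.9 m.

-366.9 m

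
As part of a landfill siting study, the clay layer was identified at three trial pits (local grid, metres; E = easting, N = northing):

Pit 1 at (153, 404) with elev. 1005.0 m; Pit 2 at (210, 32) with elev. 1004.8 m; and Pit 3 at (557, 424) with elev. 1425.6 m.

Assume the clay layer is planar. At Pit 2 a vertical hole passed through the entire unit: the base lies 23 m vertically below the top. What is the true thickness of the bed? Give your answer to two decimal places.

15.90 m

Let the plane be z = a·E + b·N + c.
Pit 2−Pit 1: 57a − 372b = −0.2;  Pit 3−Pit 1: 404a + 20b = 420.6.
Solving gives a = 1.03323, b = 0.15885.
|∇z| = √(a²+b²) = 1.04537, so dip δ = arctan(1.04537) = 46.27°.
True thickness = vertical thickness × cos δ = 23 × cos 46.27° = 15.90 m.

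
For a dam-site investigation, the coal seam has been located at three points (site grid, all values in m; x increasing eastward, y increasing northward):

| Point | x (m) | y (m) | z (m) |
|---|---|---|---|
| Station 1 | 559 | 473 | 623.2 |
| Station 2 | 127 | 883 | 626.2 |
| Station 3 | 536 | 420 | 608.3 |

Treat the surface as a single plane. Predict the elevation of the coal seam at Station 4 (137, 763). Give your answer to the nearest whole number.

604 m

Two edge vectors: Station 1→Station 2 = (-432, 410, 3), Station 1→Station 3 = (-23, -53, -14.9).
Normal n = (Station 1→Station 2) × (Station 1→Station 3) = (-5950, -6505.8, 32326).
So ∂z/∂x = −n_x/n_z = 0.18406 and ∂z/∂y = −n_y/n_z = 0.20126.
Intercept c from Station 1: 623.2 − 102.89 − 95.19 = 425.12.
At (137, 763): z = 25.2 + 153.6 + 425.12 = 603.9 m.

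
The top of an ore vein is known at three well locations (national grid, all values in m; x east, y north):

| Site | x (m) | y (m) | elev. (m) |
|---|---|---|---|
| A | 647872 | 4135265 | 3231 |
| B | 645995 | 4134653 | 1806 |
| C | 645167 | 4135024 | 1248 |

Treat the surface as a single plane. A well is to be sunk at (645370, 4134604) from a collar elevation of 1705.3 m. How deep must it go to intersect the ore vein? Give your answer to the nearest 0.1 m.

356.7 m

Two edge vectors: A→B = (-1877, -612, -1425), A→C = (-2705, -241, -1983).
Normal n = (A→B) × (A→C) = (870171, 132534, -1203103).
So ∂z/∂x = −n_x/n_z = 0.723272239 and ∂z/∂y = −n_y/n_z = 0.110160144.
Intercept c from A: 3231 − 468587.83 − 455541.39 = −920898.22.
At (645370, 4134604): z_contact = 466778.20 + 455468.57 − 920898.22 = 1348.56 m.
Depth below ground = 1705.3 − 1348.56 = 356.7 m.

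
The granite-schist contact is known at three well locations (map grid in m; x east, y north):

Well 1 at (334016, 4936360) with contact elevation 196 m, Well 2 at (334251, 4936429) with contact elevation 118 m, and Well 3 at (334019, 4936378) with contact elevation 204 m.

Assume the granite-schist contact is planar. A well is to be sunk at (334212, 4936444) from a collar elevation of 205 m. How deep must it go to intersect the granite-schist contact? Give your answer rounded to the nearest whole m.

60 m

Two edge vectors: Well 1→Well 2 = (235, 69, -78), Well 1→Well 3 = (3, 18, 8).
Normal n = (Well 1→Well 2) × (Well 1→Well 3) = (1956, -2114, 4023).
So ∂z/∂x = −n_x/n_z = −0.48620433 and ∂z/∂y = −n_y/n_z = 0.52547850.
Intercept c from Well 1: 196 + 162400.02 − 2593951.04 = −2431355.02.
At (334212, 4936444): z_contact = −162495.3 + 2593995.2 − 2431355.02 = 144.8 m.
Depth below ground = 205 − 144.8 = 60 m.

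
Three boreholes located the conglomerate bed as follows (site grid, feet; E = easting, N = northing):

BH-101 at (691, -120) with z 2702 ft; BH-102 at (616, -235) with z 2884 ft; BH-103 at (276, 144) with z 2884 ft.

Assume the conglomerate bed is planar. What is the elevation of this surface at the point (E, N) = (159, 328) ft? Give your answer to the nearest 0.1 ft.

Let the plane be z = a·E + b·N + c.
BH-102−BH-101: −75a − 115b = 182;  BH-103−BH-101: −415a + 264b = 182.
Solving gives a = −1.02152, b = −0.91640.
Then c = 2702 − a·691 − b·-120 = 3297.90.
At (159, 328): z = −162.4 − 300.6 + 3297.90 = 2834.9 ft.

2834.9 ft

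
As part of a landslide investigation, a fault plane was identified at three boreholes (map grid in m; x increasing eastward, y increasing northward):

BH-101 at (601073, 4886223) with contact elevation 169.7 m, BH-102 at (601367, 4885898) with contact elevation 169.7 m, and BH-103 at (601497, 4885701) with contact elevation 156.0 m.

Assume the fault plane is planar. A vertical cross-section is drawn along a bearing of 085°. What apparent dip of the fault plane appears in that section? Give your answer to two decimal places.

16.99°

Two edge vectors: BH-101→BH-102 = (294, -325, 0), BH-101→BH-103 = (424, -522, -13.7).
Normal n = (BH-101→BH-102) × (BH-101→BH-103) = (4452.5, 4027.8, -15668).
So ∂z/∂x = −n_x/n_z = 0.28418 and ∂z/∂y = −n_y/n_z = 0.25707.
Unit vector along 085° is (sin 85°, cos 85°) = (0.9962, 0.0872).
Slope in that direction = a·(0.9962) + b·(0.0872) = 0.30550.
Apparent dip = arctan|0.30550| = 16.99° (true dip is 21.0°, so apparent ≤ true as expected).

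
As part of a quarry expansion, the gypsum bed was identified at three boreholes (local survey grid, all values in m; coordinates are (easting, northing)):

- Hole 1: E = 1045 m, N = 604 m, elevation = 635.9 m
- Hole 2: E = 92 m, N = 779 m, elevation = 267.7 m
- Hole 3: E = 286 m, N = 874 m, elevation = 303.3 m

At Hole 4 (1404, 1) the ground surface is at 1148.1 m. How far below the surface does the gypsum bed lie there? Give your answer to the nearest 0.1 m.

Let the plane be z = a·E + b·N + c.
Hole 2−Hole 1: −953a + 175b = −368.2;  Hole 3−Hole 1: −759a + 270b = −332.6.
Solving gives a = 0.331036, b = −0.301273.
Then c = 635.9 − a·1045 − b·604 = 471.94.
At (1404, 1): z_contact = 464.77 − 0.30 + 471.94 = 936.41 m.
Depth below ground = 1148.1 − 936.41 = 211.7 m.

211.7 m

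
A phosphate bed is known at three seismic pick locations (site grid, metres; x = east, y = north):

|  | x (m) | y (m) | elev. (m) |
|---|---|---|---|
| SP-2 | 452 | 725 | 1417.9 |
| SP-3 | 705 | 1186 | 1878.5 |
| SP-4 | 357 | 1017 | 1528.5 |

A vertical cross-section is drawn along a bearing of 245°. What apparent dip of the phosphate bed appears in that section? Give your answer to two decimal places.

42.01°

Two edge vectors: SP-2→SP-3 = (253, 461, 460.6), SP-2→SP-4 = (-95, 292, 110.6).
Normal n = (SP-2→SP-3) × (SP-2→SP-4) = (-83508.6, -71738.8, 117671).
So ∂z/∂x = −n_x/n_z = 0.70968 and ∂z/∂y = −n_y/n_z = 0.60966.
Unit vector along 245° is (sin 245°, cos 245°) = (-0.9063, -0.4226).
Slope in that direction = a·(-0.9063) + b·(-0.4226) = −0.90084.
Apparent dip = arctan|0.90084| = 42.01° (true dip is 43.1°, so apparent ≤ true as expected).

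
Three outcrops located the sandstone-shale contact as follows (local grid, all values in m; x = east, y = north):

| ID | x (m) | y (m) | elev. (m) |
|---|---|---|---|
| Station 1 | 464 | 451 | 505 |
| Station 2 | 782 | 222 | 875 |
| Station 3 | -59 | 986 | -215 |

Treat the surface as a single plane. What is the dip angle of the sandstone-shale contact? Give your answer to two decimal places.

Let the plane be z = a·x + b·y + c.
Station 2−Station 1: 318a − 229b = 370;  Station 3−Station 1: −523a + 535b = −720.
Solving gives a = 0.65663, b = −0.70389.
Gradient magnitude |∇z| = √(a² + b²) = √(0.43117 + 0.49546) = 0.96261.
True dip = arctan(0.96261) = 43.91°, dipping toward NW (azimuth ≈ 317°).

43.91°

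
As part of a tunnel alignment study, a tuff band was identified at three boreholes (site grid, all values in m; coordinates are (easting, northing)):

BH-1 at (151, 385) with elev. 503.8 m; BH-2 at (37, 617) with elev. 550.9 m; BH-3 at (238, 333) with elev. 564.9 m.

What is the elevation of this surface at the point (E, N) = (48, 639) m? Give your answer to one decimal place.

580.8 m

Let the plane be z = a·E + b·N + c.
BH-2−BH-1: −114a + 232b = 47.1;  BH-3−BH-1: 87a − 52b = 61.1.
Solving gives a = 1.16613, b = 0.77603.
Then c = 503.8 − a·151 − b·385 = 28.94.
At (48, 639): z = 56.0 + 495.9 + 28.94 = 580.8 m.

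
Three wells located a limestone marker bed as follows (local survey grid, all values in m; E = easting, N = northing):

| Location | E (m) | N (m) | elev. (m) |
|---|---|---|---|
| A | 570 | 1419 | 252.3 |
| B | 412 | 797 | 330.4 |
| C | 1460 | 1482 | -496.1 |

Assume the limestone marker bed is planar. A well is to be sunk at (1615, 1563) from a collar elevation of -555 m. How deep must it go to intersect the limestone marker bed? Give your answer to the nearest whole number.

65 m

Let the plane be z = a·E + b·N + c.
B−A: −158a − 622b = 78.1;  C−A: 890a + 63b = −748.4.
Solving gives a = −0.84725, b = 0.08965.
Then c = 252.3 − a·570 − b·1419 = 608.01.
At (1615, 1563): z_contact = −1368.3 + 140.1 + 608.01 = -620.2 m.
Depth below ground = -555 − (-620.2) = 65 m.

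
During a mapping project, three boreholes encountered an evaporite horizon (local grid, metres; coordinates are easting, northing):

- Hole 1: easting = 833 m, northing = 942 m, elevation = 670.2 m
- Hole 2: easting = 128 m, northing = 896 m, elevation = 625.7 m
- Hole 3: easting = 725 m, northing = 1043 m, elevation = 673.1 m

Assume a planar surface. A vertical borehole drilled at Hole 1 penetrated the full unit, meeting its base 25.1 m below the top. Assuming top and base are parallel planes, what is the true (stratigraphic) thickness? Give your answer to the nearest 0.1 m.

25.0 m

Let the plane be z = a·easting + b·northing + c.
Hole 2−Hole 1: −705a − 46b = −44.5;  Hole 3−Hole 1: −108a + 101b = 2.9.
Solving gives a = 0.05725, b = 0.08993.
|∇z| = √(a²+b²) = 0.10661, so dip δ = arctan(0.10661) = 6.09°.
True thickness = vertical thickness × cos δ = 25.1 × cos 6.09° = 25.0 m.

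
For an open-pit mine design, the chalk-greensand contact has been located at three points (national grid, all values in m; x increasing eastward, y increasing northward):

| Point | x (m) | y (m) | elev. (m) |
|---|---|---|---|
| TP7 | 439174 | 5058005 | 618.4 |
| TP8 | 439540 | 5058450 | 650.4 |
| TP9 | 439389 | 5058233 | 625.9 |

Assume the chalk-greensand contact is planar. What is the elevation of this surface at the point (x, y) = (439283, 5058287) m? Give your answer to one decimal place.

678.5 m

Let the plane be z = a·x + b·y + c.
TP8−TP7: 366a + 445b = 32;  TP9−TP7: 215a + 228b = 7.5.
Solving gives a = −0.323750716, b = 0.338185982.
Then c = 618.4 − a·439174 − b·5058005 = −1567745.09.
At (439283, 5058287): z = −142218.2 + 1710641.8 − 1567745.09 = 678.5 m.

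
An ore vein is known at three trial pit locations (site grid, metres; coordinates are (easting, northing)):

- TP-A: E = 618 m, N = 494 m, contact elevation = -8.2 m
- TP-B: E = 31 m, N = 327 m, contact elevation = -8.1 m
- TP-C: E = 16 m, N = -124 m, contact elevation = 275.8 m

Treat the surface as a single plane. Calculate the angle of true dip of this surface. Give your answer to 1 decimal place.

Two edge vectors: TP-A→TP-B = (-587, -167, 0.1), TP-A→TP-C = (-602, -618, 284).
Normal n = (TP-A→TP-B) × (TP-A→TP-C) = (-47366.2, 166647.8, 262232).
So ∂z/∂E = −n_x/n_z = 0.18063 and ∂z/∂N = −n_y/n_z = −0.63550.
Gradient magnitude |∇z| = √(a² + b²) = √(0.03263 + 0.40386) = 0.66067.
True dip = arctan(0.66067) = 33.5°, dipping toward NNW (azimuth ≈ 344°).

33.5°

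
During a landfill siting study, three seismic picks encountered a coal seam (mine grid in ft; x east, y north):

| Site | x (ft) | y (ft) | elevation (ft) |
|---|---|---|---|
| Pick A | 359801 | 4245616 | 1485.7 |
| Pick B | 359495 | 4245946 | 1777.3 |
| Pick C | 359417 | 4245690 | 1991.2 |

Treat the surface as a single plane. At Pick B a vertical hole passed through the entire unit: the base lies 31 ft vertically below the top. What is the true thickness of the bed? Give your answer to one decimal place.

Let the plane be z = a·x + b·y + c.
Pick B−Pick A: −306a + 330b = 291.6;  Pick C−Pick A: −384a + 74b = 505.5.
Solving gives a = −1.39549, b = −0.41036.
|∇z| = √(a²+b²) = 1.45457, so dip δ = arctan(1.45457) = 55.49°.
True thickness = vertical thickness × cos δ = 31 × cos 55.49° = 17.6 ft.

17.6 ft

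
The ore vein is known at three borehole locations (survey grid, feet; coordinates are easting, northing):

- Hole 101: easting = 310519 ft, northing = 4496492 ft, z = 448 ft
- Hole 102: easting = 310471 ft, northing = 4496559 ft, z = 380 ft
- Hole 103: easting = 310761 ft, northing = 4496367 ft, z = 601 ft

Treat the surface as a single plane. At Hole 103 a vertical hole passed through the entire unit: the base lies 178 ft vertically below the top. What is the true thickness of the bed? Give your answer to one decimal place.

131.8 ft

Two edge vectors: Hole 101→Hole 102 = (-48, 67, -68), Hole 101→Hole 103 = (242, -125, 153).
Normal n = (Hole 101→Hole 102) × (Hole 101→Hole 103) = (1751, -9112, -10214).
So ∂z/∂easting = −n_x/n_z = 0.17143 and ∂z/∂northing = −n_y/n_z = −0.89211.
|∇z| = √(a²+b²) = 0.90843, so dip δ = arctan(0.90843) = 42.25°.
True thickness = vertical thickness × cos δ = 178 × cos 42.25° = 131.8 ft.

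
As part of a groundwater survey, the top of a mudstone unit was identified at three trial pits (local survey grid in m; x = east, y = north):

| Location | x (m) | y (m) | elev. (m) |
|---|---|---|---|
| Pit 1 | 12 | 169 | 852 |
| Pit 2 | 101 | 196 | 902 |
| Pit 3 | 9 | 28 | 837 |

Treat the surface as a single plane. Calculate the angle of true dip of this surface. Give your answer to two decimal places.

28.43°

Let the plane be z = a·x + b·y + c.
Pit 2−Pit 1: 89a + 27b = 50;  Pit 3−Pit 1: −3a − 141b = −15.
Solving gives a = 0.53296, b = 0.09504.
Gradient magnitude |∇z| = √(a² + b²) = √(0.28405 + 0.00903) = 0.54137.
True dip = arctan(0.54137) = 28.43°, dipping toward W (azimuth ≈ 260°).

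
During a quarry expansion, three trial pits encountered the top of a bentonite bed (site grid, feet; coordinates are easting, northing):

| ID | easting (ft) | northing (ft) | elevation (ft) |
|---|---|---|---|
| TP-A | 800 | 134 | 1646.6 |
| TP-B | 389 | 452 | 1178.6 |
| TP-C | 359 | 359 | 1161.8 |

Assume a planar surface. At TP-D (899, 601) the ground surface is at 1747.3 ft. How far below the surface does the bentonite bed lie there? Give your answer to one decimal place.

69.2 ft

Two edge vectors: TP-A→TP-B = (-411, 318, -468), TP-A→TP-C = (-441, 225, -484.8).
Normal n = (TP-A→TP-B) × (TP-A→TP-C) = (-48866.4, 7135.2, 47763).
So ∂z/∂easting = −n_x/n_z = 1.02310 and ∂z/∂northing = −n_y/n_z = −0.14939.
Intercept c from TP-A: 1646.6 − 818.48 + 20.02 = 848.14.
At (899, 601): z_contact = 919.77 − 89.78 + 848.14 = 1678.12 ft.
Depth below ground = 1747.3 − 1678.12 = 69.2 ft.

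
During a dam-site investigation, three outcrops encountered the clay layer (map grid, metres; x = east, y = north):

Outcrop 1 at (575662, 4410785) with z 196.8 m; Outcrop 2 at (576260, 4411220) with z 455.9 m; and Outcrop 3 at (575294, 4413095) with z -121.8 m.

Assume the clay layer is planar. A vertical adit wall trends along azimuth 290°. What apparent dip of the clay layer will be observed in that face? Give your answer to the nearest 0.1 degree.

25.2°

Two edge vectors: Outcrop 1→Outcrop 2 = (598, 435, 259.1), Outcrop 1→Outcrop 3 = (-368, 2310, -318.6).
Normal n = (Outcrop 1→Outcrop 2) × (Outcrop 1→Outcrop 3) = (-737112, 95174, 1541460).
So ∂z/∂x = −n_x/n_z = 0.47819 and ∂z/∂y = −n_y/n_z = −0.06174.
Unit vector along 290° is (sin 290°, cos 290°) = (-0.9397, 0.3420).
Slope in that direction = a·(-0.9397) + b·(0.3420) = −0.47047.
Apparent dip = arctan|0.47047| = 25.2° (true dip is 25.7°, so apparent ≤ true as expected).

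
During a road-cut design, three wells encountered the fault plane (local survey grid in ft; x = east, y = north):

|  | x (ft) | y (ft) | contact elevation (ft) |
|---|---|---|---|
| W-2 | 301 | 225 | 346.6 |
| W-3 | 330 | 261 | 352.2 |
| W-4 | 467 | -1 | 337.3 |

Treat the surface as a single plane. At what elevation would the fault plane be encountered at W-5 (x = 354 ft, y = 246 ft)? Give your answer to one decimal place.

Let the plane be z = a·x + b·y + c.
W-3−W-2: 29a + 36b = 5.6;  W-4−W-2: 166a − 226b = −9.3.
Solving gives a = 0.07429, b = 0.09571.
Then c = 346.6 − a·301 − b·225 = 302.70.
At (354, 246): z = 26.3 + 23.5 + 302.70 = 352.5 ft.

352.5 ft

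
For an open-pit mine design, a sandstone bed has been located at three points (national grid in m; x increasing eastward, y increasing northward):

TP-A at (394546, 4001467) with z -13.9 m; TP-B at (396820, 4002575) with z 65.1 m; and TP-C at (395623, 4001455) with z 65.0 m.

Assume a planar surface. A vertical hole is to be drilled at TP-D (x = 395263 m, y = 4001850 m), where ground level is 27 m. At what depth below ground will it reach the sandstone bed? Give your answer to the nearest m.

Let the plane be z = a·x + b·y + c.
TP-B−TP-A: 2274a + 1108b = 79;  TP-C−TP-A: 1077a − 12b = 78.9.
Solving gives a = 0.07239793, b = −0.07728600.
Then c = -13.9 − a·394546 − b·4001467 = 280679.16.
At (395263, 4001850): z_contact = 28616.2 − 309287.0 + 280679.16 = 8.4 m.
Depth below ground = 27 − 8.4 = 19 m.

19 m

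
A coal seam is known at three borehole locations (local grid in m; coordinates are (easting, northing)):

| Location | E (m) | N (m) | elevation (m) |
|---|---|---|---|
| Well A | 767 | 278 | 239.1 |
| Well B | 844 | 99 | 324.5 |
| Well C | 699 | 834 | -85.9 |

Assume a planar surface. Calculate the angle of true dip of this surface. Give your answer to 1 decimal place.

Let the plane be z = a·E + b·N + c.
Well B−Well A: 77a − 179b = 85.4;  Well C−Well A: −68a + 556b = −325.
Solving gives a = −0.34898, b = −0.62721.
Gradient magnitude |∇z| = √(a² + b²) = √(0.12178 + 0.39340) = 0.71776.
True dip = arctan(0.71776) = 35.7°, dipping toward NNE (azimuth ≈ 029°).

35.7°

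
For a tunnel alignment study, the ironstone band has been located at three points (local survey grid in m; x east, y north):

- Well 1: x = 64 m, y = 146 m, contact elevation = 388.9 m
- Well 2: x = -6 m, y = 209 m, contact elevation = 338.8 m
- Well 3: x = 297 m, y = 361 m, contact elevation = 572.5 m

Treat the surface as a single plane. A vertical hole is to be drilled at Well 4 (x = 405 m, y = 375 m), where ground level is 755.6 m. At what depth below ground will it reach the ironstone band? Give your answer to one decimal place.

101.4 m

Two edge vectors: Well 1→Well 2 = (-70, 63, -50.1), Well 1→Well 3 = (233, 215, 183.6).
Normal n = (Well 1→Well 2) × (Well 1→Well 3) = (22338.3, 1178.7, -29729).
So ∂z/∂x = −n_x/n_z = 0.75140 and ∂z/∂y = −n_y/n_z = 0.03965.
Intercept c from Well 1: 388.9 − 48.09 − 5.79 = 335.02.
At (405, 375): z_contact = 304.32 + 14.87 + 335.02 = 654.21 m.
Depth below ground = 755.6 − 654.21 = 101.4 m.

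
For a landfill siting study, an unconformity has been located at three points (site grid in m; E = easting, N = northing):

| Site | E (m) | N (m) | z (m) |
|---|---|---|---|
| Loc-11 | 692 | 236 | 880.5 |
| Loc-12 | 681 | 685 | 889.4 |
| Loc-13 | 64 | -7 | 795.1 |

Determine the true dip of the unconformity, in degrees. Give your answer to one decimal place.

7.4°

Let the plane be z = a·E + b·N + c.
Loc-12−Loc-11: −11a + 449b = 8.9;  Loc-13−Loc-11: −628a − 243b = −85.4.
Solving gives a = 0.12711, b = 0.02294.
Gradient magnitude |∇z| = √(a² + b²) = √(0.01616 + 0.00053) = 0.12917.
True dip = arctan(0.12917) = 7.4°, dipping toward W (azimuth ≈ 260°).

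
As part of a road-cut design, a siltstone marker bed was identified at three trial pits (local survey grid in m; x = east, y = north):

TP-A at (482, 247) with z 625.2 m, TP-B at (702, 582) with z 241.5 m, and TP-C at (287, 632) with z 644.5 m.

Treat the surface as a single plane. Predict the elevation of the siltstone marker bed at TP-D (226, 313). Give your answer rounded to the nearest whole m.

Two edge vectors: TP-A→TP-B = (220, 335, -383.7), TP-A→TP-C = (-195, 385, 19.3).
Normal n = (TP-A→TP-B) × (TP-A→TP-C) = (154190, 70575.5, 150025).
So ∂z/∂x = −n_x/n_z = −1.02776 and ∂z/∂y = −n_y/n_z = −0.47042.
Intercept c from TP-A: 625.2 + 495.38 + 116.19 = 1236.78.
At (226, 313): z = −232.3 − 147.2 + 1236.78 = 857.3 m.

857 m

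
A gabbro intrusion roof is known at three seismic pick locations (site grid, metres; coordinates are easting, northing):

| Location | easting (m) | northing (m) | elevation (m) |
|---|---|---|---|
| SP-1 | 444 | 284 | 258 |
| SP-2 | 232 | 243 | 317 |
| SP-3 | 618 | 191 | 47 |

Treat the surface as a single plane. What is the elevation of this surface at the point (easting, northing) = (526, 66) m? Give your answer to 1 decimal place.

Two edge vectors: SP-1→SP-2 = (-212, -41, 59), SP-1→SP-3 = (174, -93, -211).
Normal n = (SP-1→SP-2) × (SP-1→SP-3) = (14138, -34466, 26850).
So ∂z/∂easting = −n_x/n_z = −0.52655 and ∂z/∂northing = −n_y/n_z = 1.28365.
Intercept c from SP-1: 258 + 233.79 − 364.56 = 127.23.
At (526, 66): z = −277.0 + 84.7 + 127.23 = -65.0 m.

-65.0 m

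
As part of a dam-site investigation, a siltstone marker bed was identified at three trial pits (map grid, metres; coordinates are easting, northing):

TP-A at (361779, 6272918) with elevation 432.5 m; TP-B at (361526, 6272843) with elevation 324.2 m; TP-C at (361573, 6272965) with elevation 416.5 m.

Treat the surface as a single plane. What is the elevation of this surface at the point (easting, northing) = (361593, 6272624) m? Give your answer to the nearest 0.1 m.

Two edge vectors: TP-A→TP-B = (-253, -75, -108.3), TP-A→TP-C = (-206, 47, -16).
Normal n = (TP-A→TP-B) × (TP-A→TP-C) = (6290.1, 18261.8, -27341).
So ∂z/∂easting = −n_x/n_z = 0.230061080 and ∂z/∂northing = −n_y/n_z = 0.667927289.
Intercept c from TP-A: 432.5 − 83231.27 − 4189853.11 = −4272651.88.
At (361593, 6272624): z = 83188.5 + 4189656.7 − 4272651.88 = 193.3 m.

193.3 m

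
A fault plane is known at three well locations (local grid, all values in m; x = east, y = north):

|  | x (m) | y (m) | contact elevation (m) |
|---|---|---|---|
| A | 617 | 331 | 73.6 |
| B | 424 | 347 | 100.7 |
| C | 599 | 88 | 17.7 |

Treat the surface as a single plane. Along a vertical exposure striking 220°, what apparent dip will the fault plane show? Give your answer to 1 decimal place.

Let the plane be z = a·x + b·y + c.
B−A: −193a + 16b = 27.1;  C−A: −18a − 243b = −55.9.
Solving gives a = −0.12060, b = 0.23897.
Unit vector along 220° is (sin 220°, cos 220°) = (-0.6428, -0.7660).
Slope in that direction = a·(-0.6428) + b·(-0.7660) = −0.10554.
Apparent dip = arctan|0.10554| = 6.0° (true dip is 15.0°, so apparent ≤ true as expected).

6.0°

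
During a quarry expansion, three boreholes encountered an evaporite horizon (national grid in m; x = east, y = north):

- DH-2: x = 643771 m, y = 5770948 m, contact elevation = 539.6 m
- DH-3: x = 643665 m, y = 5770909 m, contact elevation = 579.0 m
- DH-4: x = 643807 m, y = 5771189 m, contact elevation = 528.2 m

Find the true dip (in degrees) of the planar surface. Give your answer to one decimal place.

Let the plane be z = a·x + b·y + c.
DH-3−DH-2: −106a − 39b = 39.4;  DH-4−DH-2: 36a + 241b = −11.4.
Solving gives a = −0.37490, b = 0.00870.
Gradient magnitude |∇z| = √(a² + b²) = √(0.14055 + 0.00008) = 0.37500.
True dip = arctan(0.37500) = 20.6°, dipping toward E (azimuth ≈ 091°).

20.6°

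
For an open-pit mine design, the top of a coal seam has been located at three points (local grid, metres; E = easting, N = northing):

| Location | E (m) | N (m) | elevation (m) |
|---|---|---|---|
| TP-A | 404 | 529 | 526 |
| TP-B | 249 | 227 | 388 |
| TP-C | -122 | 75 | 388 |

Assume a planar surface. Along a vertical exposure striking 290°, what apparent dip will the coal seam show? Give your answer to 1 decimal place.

22.8°

Two edge vectors: TP-A→TP-B = (-155, -302, -138), TP-A→TP-C = (-526, -454, -138).
Normal n = (TP-A→TP-B) × (TP-A→TP-C) = (-20976, 51198, -88482).
So ∂z/∂E = −n_x/n_z = −0.23707 and ∂z/∂N = −n_y/n_z = 0.57863.
Unit vector along 290° is (sin 290°, cos 290°) = (-0.9397, 0.3420).
Slope in that direction = a·(-0.9397) + b·(0.3420) = 0.42067.
Apparent dip = arctan|0.42067| = 22.8° (true dip is 32.0°, so apparent ≤ true as expected).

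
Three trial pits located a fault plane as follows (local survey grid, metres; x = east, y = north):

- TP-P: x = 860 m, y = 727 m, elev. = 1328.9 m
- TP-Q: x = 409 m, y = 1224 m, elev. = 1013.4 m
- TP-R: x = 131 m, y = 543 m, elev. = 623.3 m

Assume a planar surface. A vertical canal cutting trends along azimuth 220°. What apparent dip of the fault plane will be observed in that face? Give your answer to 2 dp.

36.57°

Two edge vectors: TP-P→TP-Q = (-451, 497, -315.5), TP-P→TP-R = (-729, -184, -705.6).
Normal n = (TP-P→TP-Q) × (TP-P→TP-R) = (-408735.2, -88226.1, 445297).
So ∂z/∂x = −n_x/n_z = 0.91789 and ∂z/∂y = −n_y/n_z = 0.19813.
Unit vector along 220° is (sin 220°, cos 220°) = (-0.6428, -0.7660).
Slope in that direction = a·(-0.6428) + b·(-0.7660) = −0.74179.
Apparent dip = arctan|0.74179| = 36.57° (true dip is 43.2°, so apparent ≤ true as expected).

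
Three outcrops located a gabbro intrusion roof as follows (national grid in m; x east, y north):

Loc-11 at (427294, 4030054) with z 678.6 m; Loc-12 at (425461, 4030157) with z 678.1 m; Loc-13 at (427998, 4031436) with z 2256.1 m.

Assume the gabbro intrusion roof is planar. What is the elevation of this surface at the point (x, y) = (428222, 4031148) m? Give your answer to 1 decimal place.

Two edge vectors: Loc-11→Loc-12 = (-1833, 103, -0.5), Loc-11→Loc-13 = (704, 1382, 1577.5).
Normal n = (Loc-11→Loc-12) × (Loc-11→Loc-13) = (163173.5, 2891205.5, -2605718).
So ∂z/∂x = −n_x/n_z = 0.062621320 and ∂z/∂y = −n_y/n_z = 1.109561933.
Intercept c from Loc-11: 678.6 − 26757.71 − 4471594.50 = −4497673.62.
At (428222, 4031148): z = 26815.8 + 4472808.4 − 4497673.62 = 1950.6 m.

1950.6 m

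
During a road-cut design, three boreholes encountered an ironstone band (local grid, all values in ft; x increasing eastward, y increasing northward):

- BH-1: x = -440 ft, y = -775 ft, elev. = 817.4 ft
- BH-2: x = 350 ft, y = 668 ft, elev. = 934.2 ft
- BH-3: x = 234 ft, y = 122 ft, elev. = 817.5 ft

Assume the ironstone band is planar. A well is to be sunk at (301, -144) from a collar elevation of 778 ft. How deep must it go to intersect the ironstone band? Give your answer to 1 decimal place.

Two edge vectors: BH-1→BH-2 = (790, 1443, 116.8), BH-1→BH-3 = (674, 897, 0.1).
Normal n = (BH-1→BH-2) × (BH-1→BH-3) = (-104625.3, 78644.2, -263952).
So ∂z/∂x = −n_x/n_z = −0.39638 and ∂z/∂y = −n_y/n_z = 0.29795.
Intercept c from BH-1: 817.4 − 174.41 + 230.91 = 873.90.
At (301, -144): z_contact = −119.31 − 42.90 + 873.90 = 711.69 ft.
Depth below ground = 778 − 711.69 = 66.3 ft.

66.3 ft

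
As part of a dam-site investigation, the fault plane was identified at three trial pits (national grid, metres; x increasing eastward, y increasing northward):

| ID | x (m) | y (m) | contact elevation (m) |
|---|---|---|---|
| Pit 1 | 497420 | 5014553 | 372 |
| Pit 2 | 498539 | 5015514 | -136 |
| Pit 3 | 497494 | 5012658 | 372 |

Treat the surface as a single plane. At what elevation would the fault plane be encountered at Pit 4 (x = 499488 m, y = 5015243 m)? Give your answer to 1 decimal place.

Two edge vectors: Pit 1→Pit 2 = (1119, 961, -508), Pit 1→Pit 3 = (74, -1895, 0).
Normal n = (Pit 1→Pit 2) × (Pit 1→Pit 3) = (-962660, -37592, -2191619).
So ∂z/∂x = −n_x/n_z = −0.439246055 and ∂z/∂y = −n_y/n_z = −0.017152616.
Intercept c from Pit 1: 372 + 218489.77 + 86012.70 = 304874.48.
At (499488, 5015243): z = −219398.1 − 86024.5 + 304874.48 = -548.2 m.

-548.2 m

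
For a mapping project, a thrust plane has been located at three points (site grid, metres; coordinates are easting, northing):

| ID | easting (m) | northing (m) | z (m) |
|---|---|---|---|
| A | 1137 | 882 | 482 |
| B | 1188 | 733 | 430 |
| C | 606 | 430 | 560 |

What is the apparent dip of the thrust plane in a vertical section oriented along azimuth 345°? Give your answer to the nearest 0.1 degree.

Two edge vectors: A→B = (51, -149, -52), A→C = (-531, -452, 78).
Normal n = (A→B) × (A→C) = (-35126, 23634, -102171).
So ∂z/∂easting = −n_x/n_z = −0.34380 and ∂z/∂northing = −n_y/n_z = 0.23132.
Unit vector along 345° is (sin 345°, cos 345°) = (-0.2588, 0.9659).
Slope in that direction = a·(-0.2588) + b·(0.9659) = 0.31242.
Apparent dip = arctan|0.31242| = 17.3° (true dip is 22.5°, so apparent ≤ true as expected).

17.3°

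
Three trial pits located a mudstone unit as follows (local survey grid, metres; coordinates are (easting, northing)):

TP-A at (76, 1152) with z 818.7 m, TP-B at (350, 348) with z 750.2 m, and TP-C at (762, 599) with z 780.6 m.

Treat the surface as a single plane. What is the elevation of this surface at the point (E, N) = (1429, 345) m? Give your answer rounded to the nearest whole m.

769 m

Let the plane be z = a·E + b·N + c.
TP-B−TP-A: 274a − 804b = −68.5;  TP-C−TP-A: 686a − 553b = −38.1.
Solving gives a = 0.01812, b = 0.09137.
Then c = 818.7 − a·76 − b·1152 = 712.06.
At (1429, 345): z = 25.9 + 31.5 + 712.06 = 769.5 m.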